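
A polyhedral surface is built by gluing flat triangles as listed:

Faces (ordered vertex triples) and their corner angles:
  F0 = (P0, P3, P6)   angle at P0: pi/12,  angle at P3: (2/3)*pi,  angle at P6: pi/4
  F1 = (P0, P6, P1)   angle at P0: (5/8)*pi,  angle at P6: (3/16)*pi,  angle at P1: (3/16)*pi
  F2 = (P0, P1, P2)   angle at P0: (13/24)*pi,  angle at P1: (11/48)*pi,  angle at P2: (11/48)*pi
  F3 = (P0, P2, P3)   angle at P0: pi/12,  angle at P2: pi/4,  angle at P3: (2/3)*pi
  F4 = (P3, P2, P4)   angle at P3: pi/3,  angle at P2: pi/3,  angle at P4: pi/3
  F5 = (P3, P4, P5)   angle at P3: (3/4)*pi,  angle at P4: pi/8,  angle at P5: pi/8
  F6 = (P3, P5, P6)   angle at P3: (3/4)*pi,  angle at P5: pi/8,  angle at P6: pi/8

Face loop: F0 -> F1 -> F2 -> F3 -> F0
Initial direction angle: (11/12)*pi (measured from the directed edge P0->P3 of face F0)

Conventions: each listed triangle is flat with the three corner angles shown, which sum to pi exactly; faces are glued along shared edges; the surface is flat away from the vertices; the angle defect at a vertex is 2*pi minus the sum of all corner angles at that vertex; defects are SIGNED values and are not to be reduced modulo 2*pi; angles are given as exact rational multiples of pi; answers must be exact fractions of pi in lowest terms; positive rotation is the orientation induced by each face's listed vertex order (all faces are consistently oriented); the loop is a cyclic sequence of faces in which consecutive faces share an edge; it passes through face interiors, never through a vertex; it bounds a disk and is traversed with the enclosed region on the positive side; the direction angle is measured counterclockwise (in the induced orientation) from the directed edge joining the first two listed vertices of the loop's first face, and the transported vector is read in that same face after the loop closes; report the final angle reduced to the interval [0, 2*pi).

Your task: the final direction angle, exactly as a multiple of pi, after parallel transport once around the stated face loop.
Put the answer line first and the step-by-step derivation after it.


Answer: final direction angle = (19/12)*pi

enclosed vertex P0: corner angles sum to (4/3)*pi, defect = 2*pi - (4/3)*pi = (2/3)*pi
adding the enclosed defects to the starting angle (mod 2*pi, induced orientation) gives the holonomy
final angle = (11/12)*pi + (2/3)*pi = (19/12)*pi (mod 2*pi)


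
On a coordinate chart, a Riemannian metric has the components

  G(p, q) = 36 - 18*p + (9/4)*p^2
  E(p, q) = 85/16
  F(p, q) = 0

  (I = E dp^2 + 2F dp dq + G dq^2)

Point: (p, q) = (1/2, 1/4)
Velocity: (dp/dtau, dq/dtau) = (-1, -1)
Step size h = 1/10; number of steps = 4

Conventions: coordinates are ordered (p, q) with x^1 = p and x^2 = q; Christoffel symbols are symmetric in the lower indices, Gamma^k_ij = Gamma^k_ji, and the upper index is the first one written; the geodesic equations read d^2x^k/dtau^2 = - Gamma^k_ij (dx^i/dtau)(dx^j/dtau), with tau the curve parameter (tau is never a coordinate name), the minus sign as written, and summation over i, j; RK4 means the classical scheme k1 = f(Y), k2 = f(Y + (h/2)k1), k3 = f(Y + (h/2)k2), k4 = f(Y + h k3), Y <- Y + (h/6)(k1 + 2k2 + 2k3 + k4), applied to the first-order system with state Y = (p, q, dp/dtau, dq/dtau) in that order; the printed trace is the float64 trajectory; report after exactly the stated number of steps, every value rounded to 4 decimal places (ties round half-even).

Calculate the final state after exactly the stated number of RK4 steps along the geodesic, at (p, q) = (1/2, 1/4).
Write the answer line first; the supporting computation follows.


Answer: p = -0.0050, q = -0.1026, dp/dtau = -1.4920, dq/dtau = -0.7637

f(Y) = (dp/dtau, dq/dtau, -Gamma^p_ij Y'^i Y'^j, -Gamma^q_ij Y'^i Y'^j) with the Gammas evaluated at the stage position; h = 0.100000; intermediate values shown to 6 dp
step 0: p = 0.5000, q = 0.2500, dp/dtau = -1.0000, dq/dtau = -1.0000
step 1:
  k1: at (p, q) = (0.500000, 0.250000), (dp/dtau, dq/dtau) = (-1.000000, -1.000000); Gamma_ppp = 0.000000, Gamma_ppq = 0.000000, Gamma_pqq = 1.482353, Gamma_qpp = 0.000000, Gamma_qpq = -0.285714, Gamma_qqq = 0.000000; k1 = (-1.000000, -1.000000, -1.482353, 0.571429)
  k2: at (p, q) = (0.450000, 0.200000), (dp/dtau, dq/dtau) = (-1.074118, -0.971429); Gamma_ppp = 0.000000, Gamma_ppq = 0.000000, Gamma_pqq = 1.503529, Gamma_qpp = 0.000000, Gamma_qpq = -0.281690, Gamma_qqq = 0.000000; k2 = (-1.074118, -0.971429, -1.418841, 0.587847)
  k3: at (p, q) = (0.446294, 0.201429), (dp/dtau, dq/dtau) = (-1.070942, -0.970608); Gamma_ppp = 0.000000, Gamma_ppq = 0.000000, Gamma_pqq = 1.505099, Gamma_qpp = 0.000000, Gamma_qpq = -0.281396, Gamma_qqq = 0.000000; k3 = (-1.070942, -0.970608, -1.417922, 0.585003)
  k4: at (p, q) = (0.392906, 0.152939), (dp/dtau, dq/dtau) = (-1.141792, -0.941500); Gamma_ppp = 0.000000, Gamma_ppq = 0.000000, Gamma_pqq = 1.527710, Gamma_qpp = 0.000000, Gamma_qpq = -0.277231, Gamma_qqq = 0.000000; k4 = (-1.141792, -0.941500, -1.354196, 0.596046)
  Y <- Y + (h/6)(k1 + 2k2 + 2k3 + k4): p = 0.3928, q = 0.1529, dp/dtau = -1.1418, dq/dtau = -0.9414
step 2:
  k1: at (p, q) = (0.392801, 0.152907), (dp/dtau, dq/dtau) = (-1.141835, -0.941447); Gamma_ppp = 0.000000, Gamma_ppq = 0.000000, Gamma_pqq = 1.527755, Gamma_qpp = 0.000000, Gamma_qpq = -0.277223, Gamma_qqq = 0.000000; k1 = (-1.141835, -0.941447, -1.354084, 0.596018)
  k2: at (p, q) = (0.335710, 0.105835), (dp/dtau, dq/dtau) = (-1.209539, -0.911646); Gamma_ppp = 0.000000, Gamma_ppq = 0.000000, Gamma_pqq = 1.551935, Gamma_qpp = 0.000000, Gamma_qpq = -0.272904, Gamma_qqq = 0.000000; k2 = (-1.209539, -0.911646, -1.289811, 0.601847)
  k3: at (p, q) = (0.332325, 0.107325), (dp/dtau, dq/dtau) = (-1.206325, -0.911355); Gamma_ppp = 0.000000, Gamma_ppq = 0.000000, Gamma_pqq = 1.553368, Gamma_qpp = 0.000000, Gamma_qpq = -0.272652, Gamma_qqq = 0.000000; k3 = (-1.206325, -0.911355, -1.290177, 0.599502)
  k4: at (p, q) = (0.272169, 0.061772), (dp/dtau, dq/dtau) = (-1.270852, -0.881497); Gamma_ppp = 0.000000, Gamma_ppq = 0.000000, Gamma_pqq = 1.578846, Gamma_qpp = 0.000000, Gamma_qpq = -0.268253, Gamma_qqq = 0.000000; k4 = (-1.270852, -0.881497, -1.226821, 0.601021)
  Y <- Y + (h/6)(k1 + 2k2 + 2k3 + k4): p = 0.2721, q = 0.0618, dp/dtau = -1.2708, dq/dtau = -0.8815
step 3:
  k1: at (p, q) = (0.272061, 0.061758), (dp/dtau, dq/dtau) = (-1.270849, -0.881451); Gamma_ppp = 0.000000, Gamma_ppq = 0.000000, Gamma_pqq = 1.578892, Gamma_qpp = 0.000000, Gamma_qpq = -0.268245, Gamma_qqq = 0.000000; k1 = (-1.270849, -0.881451, -1.226730, 0.600971)
  k2: at (p, q) = (0.208519, 0.017685), (dp/dtau, dq/dtau) = (-1.332186, -0.851403); Gamma_ppp = 0.000000, Gamma_ppq = 0.000000, Gamma_pqq = 1.605804, Gamma_qpp = 0.000000, Gamma_qpq = -0.263749, Gamma_qqq = 0.000000; k2 = (-1.332186, -0.851403, -1.164026, 0.598303)
  k3: at (p, q) = (0.205452, 0.019188), (dp/dtau, dq/dtau) = (-1.329051, -0.851536); Gamma_ppp = 0.000000, Gamma_ppq = 0.000000, Gamma_pqq = 1.607103, Gamma_qpp = 0.000000, Gamma_qpq = -0.263536, Gamma_qqq = 0.000000; k3 = (-1.329051, -0.851536, -1.165333, 0.596506)
  k4: at (p, q) = (0.139156, -0.023396), (dp/dtau, dq/dtau) = (-1.387383, -0.821801); Gamma_ppp = 0.000000, Gamma_ppq = 0.000000, Gamma_pqq = 1.635181, Gamma_qpp = 0.000000, Gamma_qpq = -0.259011, Gamma_qqq = 0.000000; k4 = (-1.387383, -0.821801, -1.104330, 0.590623)
  Y <- Y + (h/6)(k1 + 2k2 + 2k3 + k4): p = 0.1390, q = -0.0234, dp/dtau = -1.3873, dq/dtau = -0.8218
step 4:
  k1: at (p, q) = (0.139049, -0.023394), (dp/dtau, dq/dtau) = (-1.387346, -0.821765); Gamma_ppp = 0.000000, Gamma_ppq = 0.000000, Gamma_pqq = 1.635226, Gamma_qpp = 0.000000, Gamma_qpq = -0.259004, Gamma_qqq = 0.000000; k1 = (-1.387346, -0.821765, -1.104263, 0.590565)
  k2: at (p, q) = (0.069682, -0.064482), (dp/dtau, dq/dtau) = (-1.442559, -0.792236); Gamma_ppp = 0.000000, Gamma_ppq = 0.000000, Gamma_pqq = 1.664605, Gamma_qpp = 0.000000, Gamma_qpq = -0.254432, Gamma_qqq = 0.000000; k2 = (-1.442559, -0.792236, -1.044770, 0.581555)
  k3: at (p, q) = (0.066922, -0.063006), (dp/dtau, dq/dtau) = (-1.439584, -0.792687); Gamma_ppp = 0.000000, Gamma_ppq = 0.000000, Gamma_pqq = 1.665774, Gamma_qpp = 0.000000, Gamma_qpq = -0.254254, Gamma_qqq = 0.000000; k3 = (-1.439584, -0.792687, -1.046693, 0.580278)
  k4: at (p, q) = (-0.004909, -0.102663), (dp/dtau, dq/dtau) = (-1.492015, -0.763737); Gamma_ppp = 0.000000, Gamma_ppq = 0.000000, Gamma_pqq = 1.696197, Gamma_qpp = 0.000000, Gamma_qpq = -0.249694, Gamma_qqq = 0.000000; k4 = (-1.492015, -0.763737, -0.989381, 0.569055)
  Y <- Y + (h/6)(k1 + 2k2 + 2k3 + k4): p = -0.0050, q = -0.1026, dp/dtau = -1.4920, dq/dtau = -0.7637


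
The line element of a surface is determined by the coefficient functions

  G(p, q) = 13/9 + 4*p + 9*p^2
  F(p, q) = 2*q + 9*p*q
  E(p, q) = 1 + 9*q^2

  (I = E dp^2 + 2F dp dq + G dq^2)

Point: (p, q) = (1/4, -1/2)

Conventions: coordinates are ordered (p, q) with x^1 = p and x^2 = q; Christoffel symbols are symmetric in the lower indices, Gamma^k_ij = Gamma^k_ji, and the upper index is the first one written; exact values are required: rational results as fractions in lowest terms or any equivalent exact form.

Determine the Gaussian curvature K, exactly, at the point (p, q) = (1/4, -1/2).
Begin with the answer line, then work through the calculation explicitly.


Answer: K = -186624/573049

E = 13/4, F = -17/8, G = 433/144, EG - F^2 = 757/144 at the point
E_p = 0, E_q = -9, F_p = -9/2, F_q = 17/4, G_p = 17/2, G_q = 0
E_qq = 18, F_pq = 9, G_pp = 18
Apply the Brioschi formula K = (det M1 - det M2)/(EG - F^2)^2 over the derivative matrices of E, F, G.
M1 = [[-E_qq/2 + F_pq - G_pp/2, E_p/2, F_p - E_q/2], [F_q - G_p/2, E, F], [G_q/2, F, G]] = [[-9, 0, 0], [0, 13/4, -17/8], [0, -17/8, 433/144]]; det M1 = -757/16
M2 = [[0, E_q/2, G_p/2], [E_q/2, E, F], [G_p/2, F, G]] = [[0, -9/2, 17/4], [-9/2, 13/4, -17/8], [17/4, -17/8, 433/144]]; det M2 = -613/16
det M1 - det M2 = -9; K = -9 / (757/144)^2 = -186624/573049


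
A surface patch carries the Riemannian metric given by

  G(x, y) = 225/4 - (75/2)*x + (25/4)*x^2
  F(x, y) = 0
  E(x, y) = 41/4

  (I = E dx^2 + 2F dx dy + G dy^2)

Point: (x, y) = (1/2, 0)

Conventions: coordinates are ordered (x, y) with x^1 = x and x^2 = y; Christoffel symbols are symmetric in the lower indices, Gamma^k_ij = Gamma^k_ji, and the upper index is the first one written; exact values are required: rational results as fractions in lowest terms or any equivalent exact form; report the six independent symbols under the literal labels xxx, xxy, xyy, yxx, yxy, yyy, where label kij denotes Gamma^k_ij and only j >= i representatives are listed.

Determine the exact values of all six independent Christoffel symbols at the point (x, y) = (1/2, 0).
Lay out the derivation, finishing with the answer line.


E = 41/4, F = 0, G = 625/16 at the point
E_x = 0, E_y = 0, F_x = 0, F_y = 0, G_x = -125/4, G_y = 0
EG - F^2 = 25625/64;  g^inv = (64/25625) * [[625/16, 0], [0, 41/4]]
first-kind symbols [ij,l] = (1/2)(d_i g_jl + d_j g_il - d_l g_ij): [xx,x] = E_x/2 = 0, [xx,y] = F_x - E_y/2 = 0, [xy,x] = E_y/2 = 0, [xy,y] = G_x/2 = -125/8, [yy,x] = F_y - G_x/2 = 125/8, [yy,y] = G_y/2 = 0
Gamma^x_ij = (G*[ij,x] - F*[ij,y])/(EG - F^2), Gamma^y_ij = (E*[ij,y] - F*[ij,x])/(EG - F^2)

Answer: Gamma_xxx = 0, Gamma_xxy = 0, Gamma_xyy = 125/82, Gamma_yxx = 0, Gamma_yxy = -2/5, Gamma_yyy = 0


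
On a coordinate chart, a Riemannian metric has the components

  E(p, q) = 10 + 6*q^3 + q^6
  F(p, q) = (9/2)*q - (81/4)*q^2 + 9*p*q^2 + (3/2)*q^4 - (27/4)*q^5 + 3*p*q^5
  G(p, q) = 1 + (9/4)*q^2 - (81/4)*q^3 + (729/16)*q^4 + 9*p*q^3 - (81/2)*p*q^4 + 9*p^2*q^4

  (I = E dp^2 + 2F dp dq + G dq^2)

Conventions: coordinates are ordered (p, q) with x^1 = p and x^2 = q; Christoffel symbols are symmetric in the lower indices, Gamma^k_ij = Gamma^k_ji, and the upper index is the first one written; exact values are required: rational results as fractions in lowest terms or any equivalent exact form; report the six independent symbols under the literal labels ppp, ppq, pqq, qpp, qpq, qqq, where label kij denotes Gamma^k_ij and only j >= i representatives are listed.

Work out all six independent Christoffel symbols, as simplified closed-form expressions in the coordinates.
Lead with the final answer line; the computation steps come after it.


Answer: Gamma_ppp = 0, Gamma_ppq = (48*q^5 + 144*q^2)/(144*p^2*q^4 - 648*p*q^4 + 144*p*q^3 + 16*q^6 + 729*q^4 - 228*q^3 + 36*q^2 + 160), Gamma_pqq = (96*p*q^4 + 288*p*q - 216*q^4 + 24*q^3 - 648*q + 72)/(144*p^2*q^4 - 648*p*q^4 + 144*p*q^3 + 16*q^6 + 729*q^4 - 228*q^3 + 36*q^2 + 160), Gamma_qpp = 0, Gamma_qpq = (144*p*q^4 - 324*q^4 + 72*q^3)/(144*p^2*q^4 - 648*p*q^4 + 144*p*q^3 + 16*q^6 + 729*q^4 - 228*q^3 + 36*q^2 + 160), Gamma_qqq = (288*p^2*q^3 - 1296*p*q^3 + 216*p*q^2 + 1458*q^3 - 486*q^2 + 36*q)/(144*p^2*q^4 - 648*p*q^4 + 144*p*q^3 + 16*q^6 + 729*q^4 - 228*q^3 + 36*q^2 + 160)

E = 10 + 6*q^3 + q^6; F = (9/2)*q - (81/4)*q^2 + 9*p*q^2 + (3/2)*q^4 - (27/4)*q^5 + 3*p*q^5; G = 1 + (9/4)*q^2 - (81/4)*q^3 + (729/16)*q^4 + 9*p*q^3 - (81/2)*p*q^4 + 9*p^2*q^4
Gamma^k_ij = (1/2) g^{kl} (d_i g_jl + d_j g_il - d_l g_ij), with g^inv = (1/(EG-F^2)) [[G, -F], [-F, E]]
first partials: E_p = 0, E_q = 18*q^2 + 6*q^5, F_p = 9*q^2 + 3*q^5, F_q = 9/2 - (81/2)*q + 18*p*q + 6*q^3 - (135/4)*q^4 + 15*p*q^4, G_p = 9*q^3 - (81/2)*q^4 + 18*p*q^4, G_q = (9/2)*q - (243/4)*q^2 + (729/4)*q^3 + 27*p*q^2 - 162*p*q^3 + 36*p^2*q^3
D = EG - F^2 = 10 + (9/4)*q^2 - (57/4)*q^3 + (729/16)*q^4 + 9*p*q^3 - (81/2)*p*q^4 + q^6 + 9*p^2*q^4
expanded: Gamma^p_pp = (G E_p - 2F F_p + F E_q)/(2D), Gamma^p_pq = (G E_q - F G_p)/(2D), Gamma^p_qq = (2G F_q - G G_p - F G_q)/(2D), Gamma^q_pp = (2E F_p - E E_q - F E_p)/(2D), Gamma^q_pq = (E G_p - F E_q)/(2D), Gamma^q_qq = (E G_q - 2F F_q + F G_p)/(2D); substitute and cancel common factors


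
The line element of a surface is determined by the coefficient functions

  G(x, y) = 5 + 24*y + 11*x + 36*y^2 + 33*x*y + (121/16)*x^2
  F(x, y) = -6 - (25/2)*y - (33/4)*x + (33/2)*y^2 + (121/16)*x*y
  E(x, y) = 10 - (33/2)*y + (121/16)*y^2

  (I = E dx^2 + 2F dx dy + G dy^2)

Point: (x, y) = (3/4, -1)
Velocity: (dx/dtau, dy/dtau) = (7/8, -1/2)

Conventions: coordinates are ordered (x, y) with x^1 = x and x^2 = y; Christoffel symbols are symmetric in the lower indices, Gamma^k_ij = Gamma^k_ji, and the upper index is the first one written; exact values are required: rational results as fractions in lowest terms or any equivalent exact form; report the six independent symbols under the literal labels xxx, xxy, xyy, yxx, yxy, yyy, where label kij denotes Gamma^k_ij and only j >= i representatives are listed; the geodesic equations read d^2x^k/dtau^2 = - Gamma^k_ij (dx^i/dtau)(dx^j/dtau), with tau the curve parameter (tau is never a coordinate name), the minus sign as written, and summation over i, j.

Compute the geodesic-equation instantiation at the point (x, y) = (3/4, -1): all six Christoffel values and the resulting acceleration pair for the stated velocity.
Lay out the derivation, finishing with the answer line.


E = 545/16, F = 713/64, G = 1217/256 at the point
E_x = 0, E_y = -253/8, F_x = -253/16, F_y = -2549/64, G_x = -341/32, G_y = -93/4
EG - F^2 = 9681/256;  g^inv = (256/9681) * [[1217/256, -713/64], [-713/64, 545/16]]
first-kind symbols [ij,l] = (1/2)(d_i g_jl + d_j g_il - d_l g_ij): [xx,x] = E_x/2 = 0, [xx,y] = F_x - E_y/2 = 0, [xy,x] = E_y/2 = -253/16, [xy,y] = G_x/2 = -341/64, [yy,x] = F_y - G_x/2 = -69/2, [yy,y] = G_y/2 = -93/8
Gamma^x_ij = (G*[ij,x] - F*[ij,y])/(EG - F^2), Gamma^y_ij = (E*[ij,y] - F*[ij,x])/(EG - F^2)
Gamma_xxx = 0, Gamma_xxy = -4048/9681, Gamma_xyy = -2944/3227, Gamma_yxx = 0, Gamma_yxy = -1364/9681, Gamma_yyy = -992/3227
d^2x/dtau^2 = -(Gamma_xxx*(7/8)^2 + 2*Gamma_xxy*(7/8)*(-1/2) + Gamma_xyy*(-1/2)^2) = -1334/9681
d^2y/dtau^2 = -(Gamma_yxx*(7/8)^2 + 2*Gamma_yxy*(7/8)*(-1/2) + Gamma_yyy*(-1/2)^2) = -899/19362

Answer: Gamma_xxx = 0, Gamma_xxy = -4048/9681, Gamma_xyy = -2944/3227, Gamma_yxx = 0, Gamma_yxy = -1364/9681, Gamma_yyy = -992/3227; accelerations (d^2x/dtau^2, d^2y/dtau^2) = (-1334/9681, -899/19362)


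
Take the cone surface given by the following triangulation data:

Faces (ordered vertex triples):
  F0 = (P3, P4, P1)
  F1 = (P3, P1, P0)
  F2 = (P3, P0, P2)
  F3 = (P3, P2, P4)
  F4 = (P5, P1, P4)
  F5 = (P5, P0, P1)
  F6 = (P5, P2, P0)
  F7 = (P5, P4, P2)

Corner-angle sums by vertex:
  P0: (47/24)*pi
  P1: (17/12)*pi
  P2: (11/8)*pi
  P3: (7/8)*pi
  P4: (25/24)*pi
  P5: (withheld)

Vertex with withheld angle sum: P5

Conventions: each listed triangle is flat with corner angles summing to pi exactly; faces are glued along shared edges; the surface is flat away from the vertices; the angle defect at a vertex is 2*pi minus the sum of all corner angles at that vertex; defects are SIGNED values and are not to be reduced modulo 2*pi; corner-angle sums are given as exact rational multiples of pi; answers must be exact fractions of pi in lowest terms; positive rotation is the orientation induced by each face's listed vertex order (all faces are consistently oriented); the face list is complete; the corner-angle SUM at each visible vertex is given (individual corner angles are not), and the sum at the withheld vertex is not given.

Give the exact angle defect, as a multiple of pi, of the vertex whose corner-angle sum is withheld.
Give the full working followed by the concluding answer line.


V = 6, E = 12, F = 8; chi = V - E + F = 2
Gauss-Bonnet: total defect = 2*pi*chi = 4*pi; visible defects sum to (10/3)*pi

Answer: defect(P5) = (2/3)*pi


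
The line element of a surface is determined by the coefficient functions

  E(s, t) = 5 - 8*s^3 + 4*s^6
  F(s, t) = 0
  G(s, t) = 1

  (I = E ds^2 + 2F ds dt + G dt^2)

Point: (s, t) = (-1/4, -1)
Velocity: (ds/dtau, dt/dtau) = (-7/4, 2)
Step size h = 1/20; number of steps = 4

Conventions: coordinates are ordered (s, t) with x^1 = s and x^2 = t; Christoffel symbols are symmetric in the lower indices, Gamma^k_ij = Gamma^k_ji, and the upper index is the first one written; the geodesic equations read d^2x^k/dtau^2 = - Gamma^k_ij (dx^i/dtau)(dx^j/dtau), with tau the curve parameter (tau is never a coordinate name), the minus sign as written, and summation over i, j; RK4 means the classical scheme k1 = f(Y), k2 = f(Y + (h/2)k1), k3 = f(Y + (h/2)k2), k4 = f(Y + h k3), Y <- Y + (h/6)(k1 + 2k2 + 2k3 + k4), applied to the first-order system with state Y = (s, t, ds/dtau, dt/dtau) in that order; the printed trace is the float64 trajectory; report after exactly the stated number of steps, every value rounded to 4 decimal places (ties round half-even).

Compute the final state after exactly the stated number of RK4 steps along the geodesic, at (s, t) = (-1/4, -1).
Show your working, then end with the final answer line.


f(Y) = (ds/dtau, dt/dtau, -Gamma^s_ij Y'^i Y'^j, -Gamma^t_ij Y'^i Y'^j) with the Gammas evaluated at the stage position; h = 0.050000; intermediate values shown to 6 dp
step 0: s = -0.2500, t = -1.0000, ds/dtau = -1.7500, dt/dtau = 2.0000
step 1:
  k1: at (s, t) = (-0.250000, -1.000000), (ds/dtau, dt/dtau) = (-1.750000, 2.000000); Gamma_sss = -0.148600, Gamma_sst = 0.000000, Gamma_stt = 0.000000, Gamma_tss = 0.000000, Gamma_tst = 0.000000, Gamma_ttt = 0.000000; k1 = (-1.750000, 2.000000, 0.455087, 0.000000)
  k2: at (s, t) = (-0.293750, -0.950000), (ds/dtau, dt/dtau) = (-1.738623, 2.000000); Gamma_sss = -0.203966, Gamma_sst = 0.000000, Gamma_stt = 0.000000, Gamma_tss = 0.000000, Gamma_tst = 0.000000, Gamma_ttt = 0.000000; k2 = (-1.738623, 2.000000, 0.616551, 0.000000)
  k3: at (s, t) = (-0.293466, -0.950000), (ds/dtau, dt/dtau) = (-1.734586, 2.000000); Gamma_sss = -0.203580, Gamma_sst = 0.000000, Gamma_stt = 0.000000, Gamma_tss = 0.000000, Gamma_tst = 0.000000, Gamma_ttt = 0.000000; k3 = (-1.734586, 2.000000, 0.612530, 0.000000)
  k4: at (s, t) = (-0.336729, -0.900000), (ds/dtau, dt/dtau) = (-1.719373, 2.000000); Gamma_sss = -0.265961, Gamma_sst = 0.000000, Gamma_stt = 0.000000, Gamma_tss = 0.000000, Gamma_tst = 0.000000, Gamma_ttt = 0.000000; k4 = (-1.719373, 2.000000, 0.786244, 0.000000)
  Y <- Y + (h/6)(k1 + 2k2 + 2k3 + k4): s = -0.3368, t = -0.9000, ds/dtau = -1.7192, dt/dtau = 2.0000
step 2:
  k1: at (s, t) = (-0.336798, -0.900000), (ds/dtau, dt/dtau) = (-1.719171, 2.000000); Gamma_sss = -0.266066, Gamma_sst = 0.000000, Gamma_stt = 0.000000, Gamma_tss = 0.000000, Gamma_tst = 0.000000, Gamma_ttt = 0.000000; k1 = (-1.719171, 2.000000, 0.786370, 0.000000)
  k2: at (s, t) = (-0.379778, -0.850000), (ds/dtau, dt/dtau) = (-1.699512, 2.000000); Gamma_sss = -0.334955, Gamma_sst = 0.000000, Gamma_stt = 0.000000, Gamma_tss = 0.000000, Gamma_tst = 0.000000, Gamma_ttt = 0.000000; k2 = (-1.699512, 2.000000, 0.967465, 0.000000)
  k3: at (s, t) = (-0.379286, -0.850000), (ds/dtau, dt/dtau) = (-1.694984, 2.000000); Gamma_sss = -0.334132, Gamma_sst = 0.000000, Gamma_stt = 0.000000, Gamma_tss = 0.000000, Gamma_tst = 0.000000, Gamma_ttt = 0.000000; k3 = (-1.694984, 2.000000, 0.959950, 0.000000)
  k4: at (s, t) = (-0.421547, -0.800000), (ds/dtau, dt/dtau) = (-1.671173, 2.000000); Gamma_sss = -0.407734, Gamma_sst = 0.000000, Gamma_stt = 0.000000, Gamma_tss = 0.000000, Gamma_tst = 0.000000, Gamma_ttt = 0.000000; k4 = (-1.671173, 2.000000, 1.138727, 0.000000)
  Y <- Y + (h/6)(k1 + 2k2 + 2k3 + k4): s = -0.4216, t = -0.8000, ds/dtau = -1.6710, dt/dtau = 2.0000
step 3:
  k1: at (s, t) = (-0.421626, -0.800000), (ds/dtau, dt/dtau) = (-1.671005, 2.000000); Gamma_sss = -0.407876, Gamma_sst = 0.000000, Gamma_stt = 0.000000, Gamma_tss = 0.000000, Gamma_tst = 0.000000, Gamma_ttt = 0.000000; k1 = (-1.671005, 2.000000, 1.138893, 0.000000)
  k2: at (s, t) = (-0.463401, -0.750000), (ds/dtau, dt/dtau) = (-1.642532, 2.000000); Gamma_sss = -0.485515, Gamma_sst = 0.000000, Gamma_stt = 0.000000, Gamma_tss = 0.000000, Gamma_tst = 0.000000, Gamma_ttt = 0.000000; k2 = (-1.642532, 2.000000, 1.309876, 0.000000)
  k3: at (s, t) = (-0.462689, -0.750000), (ds/dtau, dt/dtau) = (-1.638258, 2.000000); Gamma_sss = -0.484157, Gamma_sst = 0.000000, Gamma_stt = 0.000000, Gamma_tss = 0.000000, Gamma_tst = 0.000000, Gamma_ttt = 0.000000; k3 = (-1.638258, 2.000000, 1.299423, 0.000000)
  k4: at (s, t) = (-0.503539, -0.700000), (ds/dtau, dt/dtau) = (-1.606034, 2.000000); Gamma_sss = -0.563711, Gamma_sst = 0.000000, Gamma_stt = 0.000000, Gamma_tss = 0.000000, Gamma_tst = 0.000000, Gamma_ttt = 0.000000; k4 = (-1.606034, 2.000000, 1.454006, 0.000000)
  Y <- Y + (h/6)(k1 + 2k2 + 2k3 + k4): s = -0.5036, t = -0.7000, ds/dtau = -1.6059, dt/dtau = 2.0000
step 4:
  k1: at (s, t) = (-0.503615, -0.700000), (ds/dtau, dt/dtau) = (-1.605909, 2.000000); Gamma_sss = -0.563861, Gamma_sst = 0.000000, Gamma_stt = 0.000000, Gamma_tss = 0.000000, Gamma_tst = 0.000000, Gamma_ttt = 0.000000; k1 = (-1.605909, 2.000000, 1.454167, 0.000000)
  k2: at (s, t) = (-0.543762, -0.650000), (ds/dtau, dt/dtau) = (-1.569555, 2.000000); Gamma_sss = -0.644575, Gamma_sst = 0.000000, Gamma_stt = 0.000000, Gamma_tss = 0.000000, Gamma_tst = 0.000000, Gamma_ttt = 0.000000; k2 = (-1.569555, 2.000000, 1.587912, 0.000000)
  k3: at (s, t) = (-0.542853, -0.650000), (ds/dtau, dt/dtau) = (-1.566211, 2.000000); Gamma_sss = -0.642728, Gamma_sst = 0.000000, Gamma_stt = 0.000000, Gamma_tss = 0.000000, Gamma_tst = 0.000000, Gamma_ttt = 0.000000; k3 = (-1.566211, 2.000000, 1.576623, 0.000000)
  k4: at (s, t) = (-0.581925, -0.600000), (ds/dtau, dt/dtau) = (-1.527078, 2.000000); Gamma_sss = -0.722602, Gamma_sst = 0.000000, Gamma_stt = 0.000000, Gamma_tss = 0.000000, Gamma_tst = 0.000000, Gamma_ttt = 0.000000; k4 = (-1.527078, 2.000000, 1.685084, 0.000000)
  Y <- Y + (h/6)(k1 + 2k2 + 2k3 + k4): s = -0.5820, t = -0.6000, ds/dtau = -1.5270, dt/dtau = 2.0000

Answer: s = -0.5820, t = -0.6000, ds/dtau = -1.5270, dt/dtau = 2.0000


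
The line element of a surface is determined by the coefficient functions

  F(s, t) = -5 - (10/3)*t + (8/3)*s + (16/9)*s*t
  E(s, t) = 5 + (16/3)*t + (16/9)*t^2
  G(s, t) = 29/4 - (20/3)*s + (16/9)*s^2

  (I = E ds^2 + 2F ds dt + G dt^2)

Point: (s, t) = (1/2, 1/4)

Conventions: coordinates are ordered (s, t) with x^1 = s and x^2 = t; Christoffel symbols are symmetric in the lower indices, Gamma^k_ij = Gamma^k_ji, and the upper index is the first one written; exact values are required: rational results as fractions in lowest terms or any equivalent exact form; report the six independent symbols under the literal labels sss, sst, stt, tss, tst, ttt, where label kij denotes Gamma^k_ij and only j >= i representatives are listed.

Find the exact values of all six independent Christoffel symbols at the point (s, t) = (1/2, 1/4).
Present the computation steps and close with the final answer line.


E = 58/9, F = -77/18, G = 157/36 at the point
E_s = 0, E_t = 56/9, F_s = 28/9, F_t = -22/9, G_s = -44/9, G_t = 0
EG - F^2 = 353/36;  g^inv = (36/353) * [[157/36, 77/18], [77/18, 58/9]]
first-kind symbols [ij,l] = (1/2)(d_i g_jl + d_j g_il - d_l g_ij): [ss,s] = E_s/2 = 0, [ss,t] = F_s - E_t/2 = 0, [st,s] = E_t/2 = 28/9, [st,t] = G_s/2 = -22/9, [tt,s] = F_t - G_s/2 = 0, [tt,t] = G_t/2 = 0
Gamma^s_ij = (G*[ij,s] - F*[ij,t])/(EG - F^2), Gamma^t_ij = (E*[ij,t] - F*[ij,s])/(EG - F^2)

Answer: Gamma_sss = 0, Gamma_sst = 112/353, Gamma_stt = 0, Gamma_tss = 0, Gamma_tst = -88/353, Gamma_ttt = 0


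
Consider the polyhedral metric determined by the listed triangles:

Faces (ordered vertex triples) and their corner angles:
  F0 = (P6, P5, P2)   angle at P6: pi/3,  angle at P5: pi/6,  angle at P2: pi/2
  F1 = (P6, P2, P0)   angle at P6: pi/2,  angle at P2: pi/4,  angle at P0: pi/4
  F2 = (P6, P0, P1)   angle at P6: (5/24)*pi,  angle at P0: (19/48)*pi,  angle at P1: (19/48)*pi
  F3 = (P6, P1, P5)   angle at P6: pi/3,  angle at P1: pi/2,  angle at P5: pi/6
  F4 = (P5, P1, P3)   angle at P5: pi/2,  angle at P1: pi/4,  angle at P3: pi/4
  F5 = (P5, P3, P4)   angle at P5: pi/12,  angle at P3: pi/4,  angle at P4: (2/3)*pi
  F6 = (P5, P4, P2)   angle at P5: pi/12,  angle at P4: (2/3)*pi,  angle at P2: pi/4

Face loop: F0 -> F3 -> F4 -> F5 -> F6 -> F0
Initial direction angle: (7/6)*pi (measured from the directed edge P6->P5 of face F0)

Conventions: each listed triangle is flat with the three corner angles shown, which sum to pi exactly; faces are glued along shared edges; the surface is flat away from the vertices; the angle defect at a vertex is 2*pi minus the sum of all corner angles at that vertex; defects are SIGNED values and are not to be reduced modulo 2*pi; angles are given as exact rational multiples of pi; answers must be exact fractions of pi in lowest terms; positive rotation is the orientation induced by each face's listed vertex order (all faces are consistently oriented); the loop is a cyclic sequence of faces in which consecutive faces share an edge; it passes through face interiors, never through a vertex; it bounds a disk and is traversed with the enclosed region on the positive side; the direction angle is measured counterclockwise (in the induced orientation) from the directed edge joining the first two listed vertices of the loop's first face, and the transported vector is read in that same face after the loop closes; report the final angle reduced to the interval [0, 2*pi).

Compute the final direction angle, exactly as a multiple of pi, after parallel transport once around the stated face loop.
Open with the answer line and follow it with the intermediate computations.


Answer: final direction angle = pi/6

enclosed vertex P5: corner angles sum to pi, defect = 2*pi - pi = pi
adding the enclosed defects to the starting angle (mod 2*pi, induced orientation) gives the holonomy
final angle = (7/6)*pi + pi = pi/6 (mod 2*pi)


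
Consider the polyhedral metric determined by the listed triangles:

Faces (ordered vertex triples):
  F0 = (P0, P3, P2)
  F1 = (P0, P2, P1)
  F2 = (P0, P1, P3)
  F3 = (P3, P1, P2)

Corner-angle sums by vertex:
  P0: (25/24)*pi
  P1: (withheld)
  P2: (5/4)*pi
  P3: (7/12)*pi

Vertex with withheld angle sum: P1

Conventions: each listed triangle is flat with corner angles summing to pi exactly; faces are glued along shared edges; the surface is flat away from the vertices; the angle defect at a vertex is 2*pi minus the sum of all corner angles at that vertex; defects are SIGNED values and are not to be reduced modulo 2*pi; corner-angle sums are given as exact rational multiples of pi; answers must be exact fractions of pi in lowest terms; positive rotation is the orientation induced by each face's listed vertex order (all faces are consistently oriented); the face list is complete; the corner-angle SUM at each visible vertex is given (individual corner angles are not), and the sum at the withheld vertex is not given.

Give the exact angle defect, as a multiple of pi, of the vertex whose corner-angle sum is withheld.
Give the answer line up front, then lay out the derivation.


Answer: defect(P1) = (7/8)*pi

V = 4, E = 6, F = 4; chi = V - E + F = 2
Gauss-Bonnet: total defect = 2*pi*chi = 4*pi; visible defects sum to (25/8)*pi


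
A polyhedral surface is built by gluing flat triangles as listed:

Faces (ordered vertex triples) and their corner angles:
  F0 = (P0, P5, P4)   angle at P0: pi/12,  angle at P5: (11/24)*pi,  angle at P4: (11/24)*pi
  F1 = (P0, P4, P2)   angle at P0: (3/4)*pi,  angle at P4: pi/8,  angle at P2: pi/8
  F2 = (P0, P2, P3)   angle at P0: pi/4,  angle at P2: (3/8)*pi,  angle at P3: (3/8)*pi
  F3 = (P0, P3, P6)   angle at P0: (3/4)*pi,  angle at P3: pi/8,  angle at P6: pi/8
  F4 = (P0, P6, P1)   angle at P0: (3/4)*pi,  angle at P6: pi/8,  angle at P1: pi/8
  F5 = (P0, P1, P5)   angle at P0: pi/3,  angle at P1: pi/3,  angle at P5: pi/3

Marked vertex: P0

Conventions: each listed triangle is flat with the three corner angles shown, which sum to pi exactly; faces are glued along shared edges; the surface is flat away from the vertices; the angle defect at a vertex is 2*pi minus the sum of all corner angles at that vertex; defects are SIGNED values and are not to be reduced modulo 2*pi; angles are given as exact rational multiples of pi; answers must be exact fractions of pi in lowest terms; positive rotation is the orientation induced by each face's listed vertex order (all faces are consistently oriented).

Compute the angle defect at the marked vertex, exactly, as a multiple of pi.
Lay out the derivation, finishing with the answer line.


Sum of corner angles at P0: (35/12)*pi
defect = 2*pi - (35/12)*pi

Answer: defect(P0) = (-11/12)*pi


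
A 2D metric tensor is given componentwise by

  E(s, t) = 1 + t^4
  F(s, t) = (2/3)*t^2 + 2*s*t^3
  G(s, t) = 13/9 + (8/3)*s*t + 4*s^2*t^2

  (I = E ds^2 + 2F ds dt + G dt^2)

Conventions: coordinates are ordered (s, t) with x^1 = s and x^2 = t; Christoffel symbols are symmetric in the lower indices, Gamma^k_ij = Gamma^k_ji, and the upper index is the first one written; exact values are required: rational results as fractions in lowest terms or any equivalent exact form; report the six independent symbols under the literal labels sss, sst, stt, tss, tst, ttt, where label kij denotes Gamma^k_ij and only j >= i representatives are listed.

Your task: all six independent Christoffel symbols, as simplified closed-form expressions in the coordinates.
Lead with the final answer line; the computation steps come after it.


Answer: Gamma_sss = 0, Gamma_sst = 18*t^3/(36*s^2*t^2 + 24*s*t + 9*t^4 + 13), Gamma_stt = 18*s*t^2/(36*s^2*t^2 + 24*s*t + 9*t^4 + 13), Gamma_tss = 0, Gamma_tst = (36*s*t^2 + 12*t)/(36*s^2*t^2 + 24*s*t + 9*t^4 + 13), Gamma_ttt = (36*s^2*t + 12*s)/(36*s^2*t^2 + 24*s*t + 9*t^4 + 13)

E = 1 + t^4; F = (2/3)*t^2 + 2*s*t^3; G = 13/9 + (8/3)*s*t + 4*s^2*t^2
Gamma^k_ij = (1/2) g^{kl} (d_i g_jl + d_j g_il - d_l g_ij), with g^inv = (1/(EG-F^2)) [[G, -F], [-F, E]]
first partials: E_s = 0, E_t = 4*t^3, F_s = 2*t^3, F_t = (4/3)*t + 6*s*t^2, G_s = (8/3)*t + 8*s*t^2, G_t = (8/3)*s + 8*s^2*t
D = EG - F^2 = 13/9 + (8/3)*s*t + t^4 + 4*s^2*t^2
expanded: Gamma^s_ss = (G E_s - 2F F_s + F E_t)/(2D), Gamma^s_st = (G E_t - F G_s)/(2D), Gamma^s_tt = (2G F_t - G G_s - F G_t)/(2D), Gamma^t_ss = (2E F_s - E E_t - F E_s)/(2D), Gamma^t_st = (E G_s - F E_t)/(2D), Gamma^t_tt = (E G_t - 2F F_t + F G_s)/(2D); substitute and cancel common factors


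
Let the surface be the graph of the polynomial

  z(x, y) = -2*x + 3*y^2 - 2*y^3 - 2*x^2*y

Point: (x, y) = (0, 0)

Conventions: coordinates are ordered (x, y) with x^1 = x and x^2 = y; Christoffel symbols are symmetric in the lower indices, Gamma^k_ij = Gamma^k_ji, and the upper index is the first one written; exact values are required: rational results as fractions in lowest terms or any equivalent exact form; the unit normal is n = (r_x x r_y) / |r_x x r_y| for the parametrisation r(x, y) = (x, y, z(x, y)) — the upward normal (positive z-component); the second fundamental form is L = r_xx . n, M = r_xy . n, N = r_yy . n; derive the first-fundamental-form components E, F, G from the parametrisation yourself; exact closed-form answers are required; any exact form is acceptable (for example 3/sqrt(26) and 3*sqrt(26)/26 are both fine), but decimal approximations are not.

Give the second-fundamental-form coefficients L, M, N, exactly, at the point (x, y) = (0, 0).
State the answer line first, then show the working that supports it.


Answer: L = 0, M = 0, N = 6*sqrt(5)/5

z_x = -2, z_y = 0, z_xx = 0, z_xy = 0, z_yy = 6
E = 5, F = 0, G = 1; answer radicand W^2 = 5
unnormalised second-form numerators: l = 0, m = 0, n = 6; L = l/sqrt(5), and similarly M = m/sqrt(W^2), N = n/sqrt(W^2)


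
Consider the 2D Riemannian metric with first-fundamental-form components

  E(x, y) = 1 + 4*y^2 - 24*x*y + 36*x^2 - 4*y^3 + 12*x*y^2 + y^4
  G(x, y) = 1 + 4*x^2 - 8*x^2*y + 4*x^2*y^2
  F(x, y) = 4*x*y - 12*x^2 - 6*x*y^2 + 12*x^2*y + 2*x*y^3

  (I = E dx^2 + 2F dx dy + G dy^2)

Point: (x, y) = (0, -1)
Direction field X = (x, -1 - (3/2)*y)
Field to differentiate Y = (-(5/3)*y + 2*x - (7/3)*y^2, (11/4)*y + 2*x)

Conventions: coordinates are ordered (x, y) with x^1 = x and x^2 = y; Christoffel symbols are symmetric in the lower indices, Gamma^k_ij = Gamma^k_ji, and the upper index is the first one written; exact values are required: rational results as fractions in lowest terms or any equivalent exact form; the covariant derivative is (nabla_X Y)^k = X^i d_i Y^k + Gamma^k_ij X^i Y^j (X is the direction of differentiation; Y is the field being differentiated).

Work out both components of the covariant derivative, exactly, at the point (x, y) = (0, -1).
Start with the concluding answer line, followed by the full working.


Answer: (nabla_X Y)^x = 19/10, (nabla_X Y)^y = 11/8

E = 10, F = 0, G = 1 at the point
E_x = 36, E_y = -24, F_x = -12, F_y = 0, G_x = 0, G_y = 0
EG - F^2 = 10;  g^inv = (1/10) * [[1, 0], [0, 10]]
first-kind symbols [ij,l] = (1/2)(d_i g_jl + d_j g_il - d_l g_ij): [xx,x] = E_x/2 = 18, [xx,y] = F_x - E_y/2 = 0, [xy,x] = E_y/2 = -12, [xy,y] = G_x/2 = 0, [yy,x] = F_y - G_x/2 = 0, [yy,y] = G_y/2 = 0
Gamma^x_ij = (G*[ij,x] - F*[ij,y])/(EG - F^2), Gamma^y_ij = (E*[ij,y] - F*[ij,x])/(EG - F^2)
Gamma_xxx = 9/5, Gamma_xxy = -6/5, Gamma_xyy = 0, Gamma_yxx = 0, Gamma_yxy = 0, Gamma_yyy = 0
X = (0, 1/2), Y = (-2/3, -11/4) at the point


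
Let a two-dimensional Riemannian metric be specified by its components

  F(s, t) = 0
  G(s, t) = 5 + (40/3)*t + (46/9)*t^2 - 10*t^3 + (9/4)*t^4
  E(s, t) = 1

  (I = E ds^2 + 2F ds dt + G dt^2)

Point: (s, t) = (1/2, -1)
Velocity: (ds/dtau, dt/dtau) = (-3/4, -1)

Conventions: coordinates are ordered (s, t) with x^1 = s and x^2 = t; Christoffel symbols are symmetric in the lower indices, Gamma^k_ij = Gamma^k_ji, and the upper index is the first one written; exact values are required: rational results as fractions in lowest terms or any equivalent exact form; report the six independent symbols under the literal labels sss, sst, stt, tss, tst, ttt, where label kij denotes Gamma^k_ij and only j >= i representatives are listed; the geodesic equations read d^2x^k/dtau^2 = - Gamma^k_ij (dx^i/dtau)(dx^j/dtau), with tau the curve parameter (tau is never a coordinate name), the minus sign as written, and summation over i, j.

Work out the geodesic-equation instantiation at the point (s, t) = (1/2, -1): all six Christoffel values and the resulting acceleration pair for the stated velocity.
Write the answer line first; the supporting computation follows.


Answer: Gamma_sss = 0, Gamma_sst = 0, Gamma_stt = 0, Gamma_tss = 0, Gamma_tst = 0, Gamma_ttt = -646/325; accelerations (d^2s/dtau^2, d^2t/dtau^2) = (0, 646/325)

E = 1, F = 0, G = 325/36 at the point
E_s = 0, E_t = 0, F_s = 0, F_t = 0, G_s = 0, G_t = -323/9
EG - F^2 = 325/36;  g^inv = (36/325) * [[325/36, 0], [0, 1]]
first-kind symbols [ij,l] = (1/2)(d_i g_jl + d_j g_il - d_l g_ij): [ss,s] = E_s/2 = 0, [ss,t] = F_s - E_t/2 = 0, [st,s] = E_t/2 = 0, [st,t] = G_s/2 = 0, [tt,s] = F_t - G_s/2 = 0, [tt,t] = G_t/2 = -323/18
Gamma^s_ij = (G*[ij,s] - F*[ij,t])/(EG - F^2), Gamma^t_ij = (E*[ij,t] - F*[ij,s])/(EG - F^2)
Gamma_sss = 0, Gamma_sst = 0, Gamma_stt = 0, Gamma_tss = 0, Gamma_tst = 0, Gamma_ttt = -646/325
d^2s/dtau^2 = -(Gamma_sss*(-3/4)^2 + 2*Gamma_sst*(-3/4)*(-1) + Gamma_stt*(-1)^2) = 0
d^2t/dtau^2 = -(Gamma_tss*(-3/4)^2 + 2*Gamma_tst*(-3/4)*(-1) + Gamma_ttt*(-1)^2) = 646/325


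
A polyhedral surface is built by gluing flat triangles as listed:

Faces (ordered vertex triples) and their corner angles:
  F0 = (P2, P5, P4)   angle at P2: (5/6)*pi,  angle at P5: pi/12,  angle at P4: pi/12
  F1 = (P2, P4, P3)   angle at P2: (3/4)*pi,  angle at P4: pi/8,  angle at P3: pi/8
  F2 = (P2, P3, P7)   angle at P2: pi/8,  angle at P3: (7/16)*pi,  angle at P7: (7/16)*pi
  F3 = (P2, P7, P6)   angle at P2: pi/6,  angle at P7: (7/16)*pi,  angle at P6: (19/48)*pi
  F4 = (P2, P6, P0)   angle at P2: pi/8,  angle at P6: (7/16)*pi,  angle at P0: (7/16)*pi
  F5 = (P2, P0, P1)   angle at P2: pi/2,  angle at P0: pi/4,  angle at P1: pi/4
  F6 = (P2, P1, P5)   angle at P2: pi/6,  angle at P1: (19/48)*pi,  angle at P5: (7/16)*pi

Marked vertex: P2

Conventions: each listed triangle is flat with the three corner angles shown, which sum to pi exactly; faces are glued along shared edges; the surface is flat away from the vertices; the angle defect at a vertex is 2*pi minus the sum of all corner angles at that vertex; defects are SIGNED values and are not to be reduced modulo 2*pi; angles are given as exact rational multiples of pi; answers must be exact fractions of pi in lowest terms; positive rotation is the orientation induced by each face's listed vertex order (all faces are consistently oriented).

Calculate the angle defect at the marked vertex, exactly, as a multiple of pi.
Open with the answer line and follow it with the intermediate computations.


Answer: defect(P2) = (-2/3)*pi

Sum of corner angles at P2: (8/3)*pi
defect = 2*pi - (8/3)*pi


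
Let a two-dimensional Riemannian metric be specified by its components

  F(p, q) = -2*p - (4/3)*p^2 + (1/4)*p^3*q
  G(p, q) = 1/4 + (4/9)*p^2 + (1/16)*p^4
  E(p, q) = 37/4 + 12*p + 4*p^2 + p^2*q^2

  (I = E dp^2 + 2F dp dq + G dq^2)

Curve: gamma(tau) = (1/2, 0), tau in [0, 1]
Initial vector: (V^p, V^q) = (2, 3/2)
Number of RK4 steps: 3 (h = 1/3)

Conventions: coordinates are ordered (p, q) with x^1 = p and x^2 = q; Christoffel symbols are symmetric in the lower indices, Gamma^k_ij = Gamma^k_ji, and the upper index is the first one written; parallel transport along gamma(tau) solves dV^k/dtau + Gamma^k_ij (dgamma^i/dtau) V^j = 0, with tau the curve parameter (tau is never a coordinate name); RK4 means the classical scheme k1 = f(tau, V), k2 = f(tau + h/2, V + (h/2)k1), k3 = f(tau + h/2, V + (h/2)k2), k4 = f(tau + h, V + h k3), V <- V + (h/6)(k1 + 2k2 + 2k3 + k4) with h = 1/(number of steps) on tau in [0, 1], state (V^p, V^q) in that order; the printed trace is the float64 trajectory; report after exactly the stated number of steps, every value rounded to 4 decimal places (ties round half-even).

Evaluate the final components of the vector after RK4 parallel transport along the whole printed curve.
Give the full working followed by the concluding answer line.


gamma'(tau) = (0, 0); f(tau, V)^k = -Gamma^k_ij(gamma(tau)) gamma'^i(tau) V^j; h = 1/3; intermediate values shown to 6 dp
curve data and Christoffel symbols at the stage parameters:
  tau = 0.000000: gamma = (0.500000, 0.000000), gamma' = (0.000000, 0.000000); Gamma_ppp = -0.366971, Gamma_ppq = 0.076348, Gamma_pqq = -0.018155, Gamma_qpp = -10.472454, Gamma_qpq = 0.930488, Gamma_qqq = -0.066317
  tau = 0.166667: gamma = (0.500000, 0.000000), gamma' = (0.000000, 0.000000); Gamma_ppp = -0.366971, Gamma_ppq = 0.076348, Gamma_pqq = -0.018155, Gamma_qpp = -10.472454, Gamma_qpq = 0.930488, Gamma_qqq = -0.066317
  tau = 0.333333: gamma = (0.500000, 0.000000), gamma' = (0.000000, 0.000000); Gamma_ppp = -0.366971, Gamma_ppq = 0.076348, Gamma_pqq = -0.018155, Gamma_qpp = -10.472454, Gamma_qpq = 0.930488, Gamma_qqq = -0.066317
  tau = 0.500000: gamma = (0.500000, 0.000000), gamma' = (0.000000, 0.000000); Gamma_ppp = -0.366971, Gamma_ppq = 0.076348, Gamma_pqq = -0.018155, Gamma_qpp = -10.472454, Gamma_qpq = 0.930488, Gamma_qqq = -0.066317
  tau = 0.666667: gamma = (0.500000, 0.000000), gamma' = (0.000000, 0.000000); Gamma_ppp = -0.366971, Gamma_ppq = 0.076348, Gamma_pqq = -0.018155, Gamma_qpp = -10.472454, Gamma_qpq = 0.930488, Gamma_qqq = -0.066317
  tau = 0.833333: gamma = (0.500000, 0.000000), gamma' = (0.000000, 0.000000); Gamma_ppp = -0.366971, Gamma_ppq = 0.076348, Gamma_pqq = -0.018155, Gamma_qpp = -10.472454, Gamma_qpq = 0.930488, Gamma_qqq = -0.066317
  tau = 1.000000: gamma = (0.500000, 0.000000), gamma' = (0.000000, 0.000000); Gamma_ppp = -0.366971, Gamma_ppq = 0.076348, Gamma_pqq = -0.018155, Gamma_qpp = -10.472454, Gamma_qpq = 0.930488, Gamma_qqq = -0.066317
step 0: V^p = 2.0000, V^q = 1.5000
step 1: k1 = (0.000000, 0.000000), k2 = (0.000000, 0.000000), k3 = (0.000000, 0.000000), k4 = (0.000000, 0.000000); V <- V + (h/6)(k1 + 2k2 + 2k3 + k4): V^p = 2.0000, V^q = 1.5000
step 2: k1 = (0.000000, 0.000000), k2 = (0.000000, 0.000000), k3 = (0.000000, 0.000000), k4 = (0.000000, 0.000000); V <- V + (h/6)(k1 + 2k2 + 2k3 + k4): V^p = 2.0000, V^q = 1.5000
step 3: k1 = (0.000000, 0.000000), k2 = (0.000000, 0.000000), k3 = (0.000000, 0.000000), k4 = (0.000000, 0.000000); V <- V + (h/6)(k1 + 2k2 + 2k3 + k4): V^p = 2.0000, V^q = 1.5000

Answer: V^p = 2.0000, V^q = 1.5000
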